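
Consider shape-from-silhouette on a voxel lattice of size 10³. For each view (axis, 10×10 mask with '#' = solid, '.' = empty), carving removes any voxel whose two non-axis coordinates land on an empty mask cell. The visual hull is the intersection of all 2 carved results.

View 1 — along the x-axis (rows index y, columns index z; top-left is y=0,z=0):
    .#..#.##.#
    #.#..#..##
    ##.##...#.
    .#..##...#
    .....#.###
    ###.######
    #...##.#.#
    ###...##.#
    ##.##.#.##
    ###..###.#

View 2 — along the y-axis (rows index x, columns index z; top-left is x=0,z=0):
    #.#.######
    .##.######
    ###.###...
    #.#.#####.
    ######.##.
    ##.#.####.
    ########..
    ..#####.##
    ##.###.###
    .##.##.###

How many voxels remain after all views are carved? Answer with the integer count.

422 voxels

full grid |V| = 1000
[1] x-view keeps 57 columns → grid now 570
[2] y-view keeps 74 columns → grid now 422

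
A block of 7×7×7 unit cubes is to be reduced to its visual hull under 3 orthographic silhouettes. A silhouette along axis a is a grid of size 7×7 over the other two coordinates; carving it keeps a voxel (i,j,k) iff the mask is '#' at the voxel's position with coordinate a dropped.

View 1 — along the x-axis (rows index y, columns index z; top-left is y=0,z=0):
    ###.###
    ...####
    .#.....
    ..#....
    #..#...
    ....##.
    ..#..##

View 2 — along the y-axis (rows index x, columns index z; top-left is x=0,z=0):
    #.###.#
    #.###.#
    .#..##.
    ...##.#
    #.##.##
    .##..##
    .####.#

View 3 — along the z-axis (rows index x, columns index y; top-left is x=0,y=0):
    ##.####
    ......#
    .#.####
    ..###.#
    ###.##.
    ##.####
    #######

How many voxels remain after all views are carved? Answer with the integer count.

voxel count = 56

initial block: 7^3 = 343
V1 x: intersect with YZ mask (19 set) -- 133 left
V2 y: intersect with XZ mask (30 set) -- 82 left
V3 z: intersect with XY mask (34 set) -- 56 left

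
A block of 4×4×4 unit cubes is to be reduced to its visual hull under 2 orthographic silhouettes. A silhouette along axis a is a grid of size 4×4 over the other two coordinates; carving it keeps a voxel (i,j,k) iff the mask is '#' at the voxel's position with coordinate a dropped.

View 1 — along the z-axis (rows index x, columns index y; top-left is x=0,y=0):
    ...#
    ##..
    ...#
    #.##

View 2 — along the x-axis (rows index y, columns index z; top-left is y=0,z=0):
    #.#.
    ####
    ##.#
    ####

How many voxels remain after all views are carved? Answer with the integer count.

full grid |V| = 64
step 1: project along z, AND mask (7/16) → |grid| = 28
step 2: project along x, AND mask (13/16) → |grid| = 23

|visual hull| = 23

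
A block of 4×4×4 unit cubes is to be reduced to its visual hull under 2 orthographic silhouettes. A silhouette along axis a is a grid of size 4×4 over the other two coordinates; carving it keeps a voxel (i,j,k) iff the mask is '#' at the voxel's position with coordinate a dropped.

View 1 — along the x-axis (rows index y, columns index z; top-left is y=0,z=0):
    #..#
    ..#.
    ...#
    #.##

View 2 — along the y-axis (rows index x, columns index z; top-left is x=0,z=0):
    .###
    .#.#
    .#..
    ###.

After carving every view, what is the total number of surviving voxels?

start: 4×4×4 = 64 voxels
after view 1 [x-axis, 7 of 16 cells solid] → remaining = 28
after view 2 [y-axis, 9 of 16 cells solid] → remaining = 12

|visual hull| = 12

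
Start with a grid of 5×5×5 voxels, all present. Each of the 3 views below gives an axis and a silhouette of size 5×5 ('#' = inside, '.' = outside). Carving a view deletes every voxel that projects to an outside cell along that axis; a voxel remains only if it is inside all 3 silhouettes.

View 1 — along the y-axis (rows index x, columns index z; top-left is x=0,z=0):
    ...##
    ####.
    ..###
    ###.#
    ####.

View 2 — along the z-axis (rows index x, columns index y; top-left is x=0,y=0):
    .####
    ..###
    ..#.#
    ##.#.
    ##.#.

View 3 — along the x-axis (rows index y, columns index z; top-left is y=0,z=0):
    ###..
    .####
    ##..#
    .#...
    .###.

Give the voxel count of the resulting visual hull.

initial block: 5^3 = 125
  1. axis=1 (XZ plane), |mask|=17  ⇒  voxels=85
  2. axis=2 (XY plane), |mask|=15  ⇒  voxels=50
  3. axis=0 (YZ plane), |mask|=14  ⇒  voxels=27

|visual hull| = 27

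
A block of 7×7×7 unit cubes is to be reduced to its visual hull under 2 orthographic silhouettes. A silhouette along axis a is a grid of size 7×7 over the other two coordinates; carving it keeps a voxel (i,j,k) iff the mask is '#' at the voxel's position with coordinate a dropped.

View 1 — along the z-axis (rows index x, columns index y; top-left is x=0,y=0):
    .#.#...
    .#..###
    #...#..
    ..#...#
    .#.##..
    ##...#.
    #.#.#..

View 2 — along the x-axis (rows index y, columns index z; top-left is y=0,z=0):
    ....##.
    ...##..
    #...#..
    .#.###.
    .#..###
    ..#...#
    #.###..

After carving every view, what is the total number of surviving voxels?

voxel count = 54

before carving: 343 voxels (7×7×7)
[1] z-view keeps 19 columns → grid now 133
[2] x-view keeps 20 columns → grid now 54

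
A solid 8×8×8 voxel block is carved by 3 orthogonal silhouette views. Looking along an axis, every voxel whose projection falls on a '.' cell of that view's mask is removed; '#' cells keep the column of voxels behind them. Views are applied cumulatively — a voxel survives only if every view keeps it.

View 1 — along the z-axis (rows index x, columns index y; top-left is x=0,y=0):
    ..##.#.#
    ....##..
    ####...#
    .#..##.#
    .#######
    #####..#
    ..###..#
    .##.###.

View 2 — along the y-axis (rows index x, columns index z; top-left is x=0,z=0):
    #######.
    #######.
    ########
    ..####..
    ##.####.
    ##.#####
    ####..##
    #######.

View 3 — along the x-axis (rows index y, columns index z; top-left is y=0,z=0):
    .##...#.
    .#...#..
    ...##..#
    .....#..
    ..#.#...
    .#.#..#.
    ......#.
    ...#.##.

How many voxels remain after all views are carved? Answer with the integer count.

initial block: 8^3 = 512
  1. axis=2 (XY plane), |mask|=37  ⇒  voxels=296
  2. axis=1 (XZ plane), |mask|=52  ⇒  voxels=241
  3. axis=0 (YZ plane), |mask|=18  ⇒  voxels=72

72 voxels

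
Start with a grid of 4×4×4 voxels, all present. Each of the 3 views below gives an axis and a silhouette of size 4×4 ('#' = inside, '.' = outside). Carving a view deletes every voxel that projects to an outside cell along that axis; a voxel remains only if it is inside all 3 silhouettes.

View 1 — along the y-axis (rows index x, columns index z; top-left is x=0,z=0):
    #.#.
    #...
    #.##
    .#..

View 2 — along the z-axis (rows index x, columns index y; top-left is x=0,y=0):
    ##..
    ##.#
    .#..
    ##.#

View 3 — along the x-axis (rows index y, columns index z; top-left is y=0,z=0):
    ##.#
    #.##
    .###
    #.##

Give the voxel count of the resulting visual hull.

start: 4×4×4 = 64 voxels
step 1: project along y, AND mask (7/16) → |grid| = 28
step 2: project along z, AND mask (9/16) → |grid| = 13
step 3: project along x, AND mask (12/16) → |grid| = 10

voxel count = 10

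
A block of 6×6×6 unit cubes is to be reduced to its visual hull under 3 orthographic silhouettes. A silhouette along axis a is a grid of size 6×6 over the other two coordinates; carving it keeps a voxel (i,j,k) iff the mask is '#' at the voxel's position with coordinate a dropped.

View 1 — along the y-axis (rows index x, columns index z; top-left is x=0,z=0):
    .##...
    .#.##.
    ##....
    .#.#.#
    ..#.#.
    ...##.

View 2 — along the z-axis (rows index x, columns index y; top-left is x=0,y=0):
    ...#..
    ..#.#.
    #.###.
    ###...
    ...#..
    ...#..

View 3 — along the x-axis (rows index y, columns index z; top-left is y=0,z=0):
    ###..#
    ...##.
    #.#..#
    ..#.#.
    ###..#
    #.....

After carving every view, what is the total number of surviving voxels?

remaining voxels: 14

before carving: 216 voxels (6×6×6)
after view 1 [y-axis, 14 of 36 cells solid] → remaining = 84
after view 2 [z-axis, 12 of 36 cells solid] → remaining = 29
after view 3 [x-axis, 16 of 36 cells solid] → remaining = 14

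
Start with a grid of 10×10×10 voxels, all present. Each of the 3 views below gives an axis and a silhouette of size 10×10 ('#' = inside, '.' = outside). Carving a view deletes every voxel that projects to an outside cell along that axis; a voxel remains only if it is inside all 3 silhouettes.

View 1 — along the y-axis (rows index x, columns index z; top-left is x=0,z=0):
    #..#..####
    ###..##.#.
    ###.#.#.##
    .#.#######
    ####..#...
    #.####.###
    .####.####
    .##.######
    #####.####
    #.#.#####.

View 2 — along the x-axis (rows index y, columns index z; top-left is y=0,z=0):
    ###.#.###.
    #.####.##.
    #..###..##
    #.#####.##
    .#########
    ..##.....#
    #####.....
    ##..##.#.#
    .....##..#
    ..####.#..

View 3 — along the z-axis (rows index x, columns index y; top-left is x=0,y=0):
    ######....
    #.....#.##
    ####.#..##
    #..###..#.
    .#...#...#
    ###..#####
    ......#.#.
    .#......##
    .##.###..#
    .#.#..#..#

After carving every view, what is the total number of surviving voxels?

voxel count = 198

full grid |V| = 1000
step 1: project along y, AND mask (72/100) → |grid| = 720
step 2: project along x, AND mask (59/100) → |grid| = 417
step 3: project along z, AND mask (48/100) → |grid| = 198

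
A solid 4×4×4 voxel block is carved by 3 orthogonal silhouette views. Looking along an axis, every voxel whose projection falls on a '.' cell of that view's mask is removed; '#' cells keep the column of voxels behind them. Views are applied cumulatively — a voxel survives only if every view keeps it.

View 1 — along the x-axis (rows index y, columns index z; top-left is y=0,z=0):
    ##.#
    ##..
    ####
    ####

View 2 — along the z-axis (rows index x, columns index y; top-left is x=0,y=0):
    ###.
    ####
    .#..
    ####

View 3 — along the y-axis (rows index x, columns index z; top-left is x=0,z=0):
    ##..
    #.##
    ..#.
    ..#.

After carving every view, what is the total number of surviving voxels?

before carving: 64 voxels (4×4×4)
carve view 1 (along x, YZ-mask fill 13/16): 52 voxels remain
carve view 2 (along z, XY-mask fill 12/16): 37 voxels remain
carve view 3 (along y, XZ-mask fill 7/16): 17 voxels remain

17 voxels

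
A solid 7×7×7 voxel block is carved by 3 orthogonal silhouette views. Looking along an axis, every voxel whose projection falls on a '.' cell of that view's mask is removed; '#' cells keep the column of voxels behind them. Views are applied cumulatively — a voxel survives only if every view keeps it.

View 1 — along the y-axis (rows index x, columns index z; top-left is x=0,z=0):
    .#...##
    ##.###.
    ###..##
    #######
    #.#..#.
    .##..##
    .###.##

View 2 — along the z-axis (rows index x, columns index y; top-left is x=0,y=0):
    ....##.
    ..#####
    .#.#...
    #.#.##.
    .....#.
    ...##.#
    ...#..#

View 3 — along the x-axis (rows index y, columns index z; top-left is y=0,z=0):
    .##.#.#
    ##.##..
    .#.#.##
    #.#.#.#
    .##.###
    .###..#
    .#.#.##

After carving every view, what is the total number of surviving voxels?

initial block: 7^3 = 343
step 1: project along y, AND mask (32/49) → |grid| = 224
step 2: project along z, AND mask (19/49) → |grid| = 94
step 3: project along x, AND mask (29/49) → |grid| = 56

56 voxels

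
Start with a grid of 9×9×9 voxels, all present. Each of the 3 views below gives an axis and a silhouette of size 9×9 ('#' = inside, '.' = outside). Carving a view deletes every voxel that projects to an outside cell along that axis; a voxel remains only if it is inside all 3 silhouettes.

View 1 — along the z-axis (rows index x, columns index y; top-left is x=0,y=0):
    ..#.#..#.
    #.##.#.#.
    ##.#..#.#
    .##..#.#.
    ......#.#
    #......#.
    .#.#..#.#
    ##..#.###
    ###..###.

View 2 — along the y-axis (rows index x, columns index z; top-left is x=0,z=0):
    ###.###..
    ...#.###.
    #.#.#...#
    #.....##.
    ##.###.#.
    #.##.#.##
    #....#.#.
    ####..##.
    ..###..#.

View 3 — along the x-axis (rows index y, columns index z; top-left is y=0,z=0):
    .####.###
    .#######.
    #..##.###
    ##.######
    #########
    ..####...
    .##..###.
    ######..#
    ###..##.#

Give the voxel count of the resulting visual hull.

remaining voxels: 117

before carving: 729 voxels (9×9×9)
  1. axis=2 (XY plane), |mask|=37  ⇒  voxels=333
  2. axis=1 (XZ plane), |mask|=42  ⇒  voxels=166
  3. axis=0 (YZ plane), |mask|=59  ⇒  voxels=117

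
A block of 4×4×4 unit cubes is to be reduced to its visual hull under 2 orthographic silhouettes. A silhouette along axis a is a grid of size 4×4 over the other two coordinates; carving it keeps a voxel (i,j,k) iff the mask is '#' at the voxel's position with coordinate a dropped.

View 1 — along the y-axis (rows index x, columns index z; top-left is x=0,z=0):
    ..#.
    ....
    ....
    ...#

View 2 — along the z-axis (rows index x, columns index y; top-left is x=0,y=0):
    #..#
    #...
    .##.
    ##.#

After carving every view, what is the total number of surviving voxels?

|visual hull| = 5

before carving: 64 voxels (4×4×4)
V1 y: intersect with XZ mask (2 set) -- 8 left
V2 z: intersect with XY mask (8 set) -- 5 left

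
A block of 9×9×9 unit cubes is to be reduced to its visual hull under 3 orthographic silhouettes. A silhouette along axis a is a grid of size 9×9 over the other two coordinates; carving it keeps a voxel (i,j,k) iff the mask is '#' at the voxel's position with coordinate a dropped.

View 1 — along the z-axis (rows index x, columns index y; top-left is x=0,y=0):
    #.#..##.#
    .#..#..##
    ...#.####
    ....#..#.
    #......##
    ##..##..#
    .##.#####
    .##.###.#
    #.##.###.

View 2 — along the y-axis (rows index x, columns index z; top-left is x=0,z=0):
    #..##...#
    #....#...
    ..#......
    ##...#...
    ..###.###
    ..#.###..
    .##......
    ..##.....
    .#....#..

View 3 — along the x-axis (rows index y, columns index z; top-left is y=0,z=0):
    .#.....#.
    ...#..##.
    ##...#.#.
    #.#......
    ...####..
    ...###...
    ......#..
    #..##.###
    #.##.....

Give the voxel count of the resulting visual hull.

initial block: 9^3 = 729
  1. axis=2 (XY plane), |mask|=43  ⇒  voxels=387
  2. axis=1 (XZ plane), |mask|=26  ⇒  voxels=115
  3. axis=0 (YZ plane), |mask|=28  ⇒  voxels=38

remaining voxels: 38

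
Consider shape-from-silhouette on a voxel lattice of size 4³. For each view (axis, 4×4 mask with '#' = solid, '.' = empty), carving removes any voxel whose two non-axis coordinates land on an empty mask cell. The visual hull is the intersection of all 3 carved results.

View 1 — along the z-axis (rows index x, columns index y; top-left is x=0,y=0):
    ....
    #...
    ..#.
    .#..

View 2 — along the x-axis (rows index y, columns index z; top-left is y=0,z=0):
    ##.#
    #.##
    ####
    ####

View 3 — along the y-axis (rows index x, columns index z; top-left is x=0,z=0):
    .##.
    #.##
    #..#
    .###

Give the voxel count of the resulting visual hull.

voxel count = 6

start: 4×4×4 = 64 voxels
carve view 1 (along z, XY-mask fill 3/16): 12 voxels remain
carve view 2 (along x, YZ-mask fill 14/16): 10 voxels remain
carve view 3 (along y, XZ-mask fill 10/16): 6 voxels remain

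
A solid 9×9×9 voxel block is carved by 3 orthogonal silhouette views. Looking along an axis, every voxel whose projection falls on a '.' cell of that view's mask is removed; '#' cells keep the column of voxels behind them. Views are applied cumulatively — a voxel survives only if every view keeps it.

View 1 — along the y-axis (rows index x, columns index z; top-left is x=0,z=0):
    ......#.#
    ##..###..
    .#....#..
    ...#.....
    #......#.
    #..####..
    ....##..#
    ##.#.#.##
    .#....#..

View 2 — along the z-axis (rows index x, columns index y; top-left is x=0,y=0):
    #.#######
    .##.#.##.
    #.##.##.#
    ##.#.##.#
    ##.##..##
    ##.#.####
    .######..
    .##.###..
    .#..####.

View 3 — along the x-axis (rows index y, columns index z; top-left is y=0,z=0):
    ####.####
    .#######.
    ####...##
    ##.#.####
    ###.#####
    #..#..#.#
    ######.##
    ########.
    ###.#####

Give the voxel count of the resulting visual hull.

129 voxels

start: 9×9×9 = 729 voxels
carve view 1 (along y, XZ-mask fill 28/81): 252 voxels remain
carve view 2 (along z, XY-mask fill 54/81): 164 voxels remain
carve view 3 (along x, YZ-mask fill 64/81): 129 voxels remain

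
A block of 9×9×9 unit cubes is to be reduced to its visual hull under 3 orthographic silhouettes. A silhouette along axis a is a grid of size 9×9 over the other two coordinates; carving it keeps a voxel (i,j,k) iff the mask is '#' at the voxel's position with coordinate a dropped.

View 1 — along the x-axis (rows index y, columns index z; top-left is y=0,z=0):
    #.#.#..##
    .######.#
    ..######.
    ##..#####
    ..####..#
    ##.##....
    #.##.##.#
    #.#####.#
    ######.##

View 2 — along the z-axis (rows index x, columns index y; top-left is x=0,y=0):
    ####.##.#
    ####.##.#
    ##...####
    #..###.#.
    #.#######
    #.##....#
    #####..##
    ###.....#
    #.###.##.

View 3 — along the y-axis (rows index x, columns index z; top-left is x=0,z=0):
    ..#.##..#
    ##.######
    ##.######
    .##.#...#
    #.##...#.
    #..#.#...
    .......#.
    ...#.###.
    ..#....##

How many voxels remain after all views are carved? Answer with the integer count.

initial block: 9^3 = 729
[1] x-view keeps 55 columns → grid now 495
[2] z-view keeps 54 columns → grid now 332
[3] y-view keeps 39 columns → grid now 163

|visual hull| = 163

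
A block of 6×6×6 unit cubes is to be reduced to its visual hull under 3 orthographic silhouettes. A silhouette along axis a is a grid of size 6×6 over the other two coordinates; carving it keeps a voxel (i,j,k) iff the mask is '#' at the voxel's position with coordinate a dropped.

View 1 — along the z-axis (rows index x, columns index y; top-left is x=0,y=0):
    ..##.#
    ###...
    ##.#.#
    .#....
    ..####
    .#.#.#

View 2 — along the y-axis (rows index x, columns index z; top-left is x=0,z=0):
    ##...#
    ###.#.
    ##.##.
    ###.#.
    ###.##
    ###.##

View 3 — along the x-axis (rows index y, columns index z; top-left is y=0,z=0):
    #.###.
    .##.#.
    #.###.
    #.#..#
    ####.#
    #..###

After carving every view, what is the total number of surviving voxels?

remaining voxels: 48

initial block: 6^3 = 216
  1. axis=2 (XY plane), |mask|=18  ⇒  voxels=108
  2. axis=1 (XZ plane), |mask|=25  ⇒  voxels=76
  3. axis=0 (YZ plane), |mask|=23  ⇒  voxels=48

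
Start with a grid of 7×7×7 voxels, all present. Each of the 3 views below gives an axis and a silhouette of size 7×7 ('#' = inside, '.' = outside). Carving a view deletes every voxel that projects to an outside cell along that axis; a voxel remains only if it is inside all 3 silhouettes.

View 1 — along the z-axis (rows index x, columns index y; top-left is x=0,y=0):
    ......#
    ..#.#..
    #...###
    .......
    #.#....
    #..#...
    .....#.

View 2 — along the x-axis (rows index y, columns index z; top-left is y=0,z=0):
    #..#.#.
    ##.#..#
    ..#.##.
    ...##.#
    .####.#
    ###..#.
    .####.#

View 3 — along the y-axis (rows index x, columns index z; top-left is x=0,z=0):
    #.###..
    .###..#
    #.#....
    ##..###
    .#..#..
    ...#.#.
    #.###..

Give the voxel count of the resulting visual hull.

full grid |V| = 343
carve view 1 (along z, XY-mask fill 12/49): 84 voxels remain
carve view 2 (along x, YZ-mask fill 27/49): 46 voxels remain
carve view 3 (along y, XZ-mask fill 23/49): 19 voxels remain

19 voxels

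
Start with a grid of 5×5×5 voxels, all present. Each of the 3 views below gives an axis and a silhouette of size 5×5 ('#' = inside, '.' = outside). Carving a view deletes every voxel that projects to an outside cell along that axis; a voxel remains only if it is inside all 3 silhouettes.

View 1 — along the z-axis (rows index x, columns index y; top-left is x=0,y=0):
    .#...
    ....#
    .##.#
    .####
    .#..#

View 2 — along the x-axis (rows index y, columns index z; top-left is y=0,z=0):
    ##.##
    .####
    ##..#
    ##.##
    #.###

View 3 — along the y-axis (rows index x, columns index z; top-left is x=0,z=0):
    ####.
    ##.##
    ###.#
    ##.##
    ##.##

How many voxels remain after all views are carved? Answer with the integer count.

start: 5×5×5 = 125 voxels
carve view 1 (along z, XY-mask fill 11/25): 55 voxels remain
carve view 2 (along x, YZ-mask fill 19/25): 42 voxels remain
carve view 3 (along y, XZ-mask fill 20/25): 34 voxels remain

voxel count = 34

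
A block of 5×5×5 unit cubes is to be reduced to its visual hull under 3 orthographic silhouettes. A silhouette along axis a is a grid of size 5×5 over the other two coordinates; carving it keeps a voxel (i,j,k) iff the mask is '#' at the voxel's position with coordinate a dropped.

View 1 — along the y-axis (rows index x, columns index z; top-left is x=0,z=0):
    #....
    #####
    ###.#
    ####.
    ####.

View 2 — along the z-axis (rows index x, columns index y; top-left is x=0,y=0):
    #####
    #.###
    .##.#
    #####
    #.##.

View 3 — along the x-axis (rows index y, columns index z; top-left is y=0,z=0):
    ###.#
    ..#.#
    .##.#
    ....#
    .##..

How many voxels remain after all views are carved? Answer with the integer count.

start: 5×5×5 = 125 voxels
  1. axis=1 (XZ plane), |mask|=18  ⇒  voxels=90
  2. axis=2 (XY plane), |mask|=20  ⇒  voxels=69
  3. axis=0 (YZ plane), |mask|=12  ⇒  voxels=31

voxel count = 31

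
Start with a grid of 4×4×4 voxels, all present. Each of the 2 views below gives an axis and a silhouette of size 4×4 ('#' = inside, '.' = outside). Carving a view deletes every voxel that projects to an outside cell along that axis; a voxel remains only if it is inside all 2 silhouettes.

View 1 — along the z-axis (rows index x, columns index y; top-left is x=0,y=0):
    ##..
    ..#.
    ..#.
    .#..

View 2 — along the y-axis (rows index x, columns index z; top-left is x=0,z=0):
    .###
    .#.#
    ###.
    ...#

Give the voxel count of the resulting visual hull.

initial block: 4^3 = 64
step 1: project along z, AND mask (5/16) → |grid| = 20
step 2: project along y, AND mask (9/16) → |grid| = 12

remaining voxels: 12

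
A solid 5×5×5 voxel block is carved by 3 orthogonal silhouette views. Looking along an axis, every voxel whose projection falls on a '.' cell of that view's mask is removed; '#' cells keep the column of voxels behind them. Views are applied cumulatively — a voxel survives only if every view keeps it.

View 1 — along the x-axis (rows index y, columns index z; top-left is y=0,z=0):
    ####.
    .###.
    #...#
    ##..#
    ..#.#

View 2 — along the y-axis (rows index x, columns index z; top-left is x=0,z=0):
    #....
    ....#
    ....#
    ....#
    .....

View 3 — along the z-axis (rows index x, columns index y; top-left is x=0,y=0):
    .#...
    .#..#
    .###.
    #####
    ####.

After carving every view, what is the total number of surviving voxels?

full grid |V| = 125
  1. axis=0 (YZ plane), |mask|=14  ⇒  voxels=70
  2. axis=1 (XZ plane), |mask|=4  ⇒  voxels=12
  3. axis=2 (XY plane), |mask|=15  ⇒  voxels=6

remaining voxels: 6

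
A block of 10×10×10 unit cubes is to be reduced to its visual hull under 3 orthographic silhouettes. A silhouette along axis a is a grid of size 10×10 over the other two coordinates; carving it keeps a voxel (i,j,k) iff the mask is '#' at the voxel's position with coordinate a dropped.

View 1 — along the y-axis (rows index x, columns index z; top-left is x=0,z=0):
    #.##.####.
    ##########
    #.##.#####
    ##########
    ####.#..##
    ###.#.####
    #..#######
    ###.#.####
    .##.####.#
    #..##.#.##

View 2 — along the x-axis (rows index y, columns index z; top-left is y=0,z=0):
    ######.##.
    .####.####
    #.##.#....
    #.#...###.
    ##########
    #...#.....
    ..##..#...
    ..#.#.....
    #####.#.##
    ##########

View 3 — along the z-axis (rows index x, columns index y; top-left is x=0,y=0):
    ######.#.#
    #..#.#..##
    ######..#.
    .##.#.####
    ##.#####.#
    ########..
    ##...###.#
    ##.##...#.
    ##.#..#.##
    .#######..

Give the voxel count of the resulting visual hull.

|visual hull| = 323

before carving: 1000 voxels (10×10×10)
[1] y-view keeps 79 columns → grid now 790
[2] x-view keeps 60 columns → grid now 475
[3] z-view keeps 67 columns → grid now 323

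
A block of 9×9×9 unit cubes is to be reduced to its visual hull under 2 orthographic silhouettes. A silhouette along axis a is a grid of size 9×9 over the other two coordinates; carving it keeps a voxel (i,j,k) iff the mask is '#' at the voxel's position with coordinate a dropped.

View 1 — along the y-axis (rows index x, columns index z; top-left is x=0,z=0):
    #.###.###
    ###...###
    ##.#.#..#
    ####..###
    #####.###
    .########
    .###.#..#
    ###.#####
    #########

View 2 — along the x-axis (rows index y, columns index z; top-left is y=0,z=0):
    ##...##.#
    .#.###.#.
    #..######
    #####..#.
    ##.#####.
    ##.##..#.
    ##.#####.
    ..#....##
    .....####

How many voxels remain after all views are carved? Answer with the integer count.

initial block: 9^3 = 729
[1] y-view keeps 63 columns → grid now 567
[2] x-view keeps 49 columns → grid now 335

remaining voxels: 335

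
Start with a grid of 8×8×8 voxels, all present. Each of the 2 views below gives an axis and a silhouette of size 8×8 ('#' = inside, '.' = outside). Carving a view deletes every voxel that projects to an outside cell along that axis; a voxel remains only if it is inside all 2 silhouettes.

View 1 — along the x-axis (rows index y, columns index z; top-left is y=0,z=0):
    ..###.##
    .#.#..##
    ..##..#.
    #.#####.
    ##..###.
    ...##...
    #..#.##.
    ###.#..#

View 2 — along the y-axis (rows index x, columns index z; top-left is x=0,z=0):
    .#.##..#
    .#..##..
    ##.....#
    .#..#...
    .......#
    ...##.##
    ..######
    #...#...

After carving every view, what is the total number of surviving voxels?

full grid |V| = 512
  1. axis=0 (YZ plane), |mask|=34  ⇒  voxels=272
  2. axis=1 (XZ plane), |mask|=25  ⇒  voxels=105

|visual hull| = 105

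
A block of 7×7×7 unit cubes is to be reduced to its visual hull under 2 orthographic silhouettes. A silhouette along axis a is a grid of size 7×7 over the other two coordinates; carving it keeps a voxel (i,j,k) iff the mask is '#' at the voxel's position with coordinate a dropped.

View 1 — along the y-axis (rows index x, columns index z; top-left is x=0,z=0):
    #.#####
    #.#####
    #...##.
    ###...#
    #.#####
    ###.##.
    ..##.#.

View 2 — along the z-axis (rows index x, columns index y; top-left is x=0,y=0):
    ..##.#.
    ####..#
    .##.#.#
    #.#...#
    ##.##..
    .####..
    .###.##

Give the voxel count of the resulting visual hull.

131 voxels

initial block: 7^3 = 343
step 1: project along y, AND mask (33/49) → |grid| = 231
step 2: project along z, AND mask (28/49) → |grid| = 131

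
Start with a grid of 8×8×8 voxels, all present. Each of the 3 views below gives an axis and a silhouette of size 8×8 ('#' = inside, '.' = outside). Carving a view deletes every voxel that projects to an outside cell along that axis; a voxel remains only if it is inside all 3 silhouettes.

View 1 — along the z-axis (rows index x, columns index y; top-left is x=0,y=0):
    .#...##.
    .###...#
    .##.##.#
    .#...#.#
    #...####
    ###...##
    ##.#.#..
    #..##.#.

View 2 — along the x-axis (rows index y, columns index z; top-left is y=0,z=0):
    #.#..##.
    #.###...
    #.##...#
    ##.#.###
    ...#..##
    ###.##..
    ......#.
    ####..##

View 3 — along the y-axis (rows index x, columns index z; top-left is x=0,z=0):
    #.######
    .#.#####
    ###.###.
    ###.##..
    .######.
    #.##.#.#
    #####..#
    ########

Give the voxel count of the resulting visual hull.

voxel count = 104

before carving: 512 voxels (8×8×8)
carve view 1 (along z, XY-mask fill 33/64): 264 voxels remain
carve view 2 (along x, YZ-mask fill 33/64): 138 voxels remain
carve view 3 (along y, XZ-mask fill 49/64): 104 voxels remain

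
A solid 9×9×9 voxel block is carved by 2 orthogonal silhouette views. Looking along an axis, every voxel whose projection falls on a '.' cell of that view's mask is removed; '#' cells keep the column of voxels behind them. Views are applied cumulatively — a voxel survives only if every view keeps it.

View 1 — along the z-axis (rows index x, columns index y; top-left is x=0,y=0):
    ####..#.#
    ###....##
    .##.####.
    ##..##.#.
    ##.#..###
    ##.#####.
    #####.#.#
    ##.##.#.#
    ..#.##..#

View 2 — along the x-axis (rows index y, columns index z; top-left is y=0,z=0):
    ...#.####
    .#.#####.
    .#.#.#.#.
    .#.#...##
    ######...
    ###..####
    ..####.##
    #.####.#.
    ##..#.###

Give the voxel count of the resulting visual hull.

289 voxels

start: 9×9×9 = 729 voxels
after view 1 [z-axis, 52 of 81 cells solid] → remaining = 468
after view 2 [x-axis, 50 of 81 cells solid] → remaining = 289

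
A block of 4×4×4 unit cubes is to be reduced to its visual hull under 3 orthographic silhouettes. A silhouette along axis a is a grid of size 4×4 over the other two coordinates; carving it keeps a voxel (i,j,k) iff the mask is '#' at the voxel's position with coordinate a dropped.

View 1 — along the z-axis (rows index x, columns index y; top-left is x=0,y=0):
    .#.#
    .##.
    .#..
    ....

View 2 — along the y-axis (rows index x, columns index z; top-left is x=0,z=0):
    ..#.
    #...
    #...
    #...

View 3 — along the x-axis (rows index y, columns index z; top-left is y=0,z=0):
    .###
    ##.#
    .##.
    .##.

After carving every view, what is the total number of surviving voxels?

before carving: 64 voxels (4×4×4)
  1. axis=2 (XY plane), |mask|=5  ⇒  voxels=20
  2. axis=1 (XZ plane), |mask|=4  ⇒  voxels=5
  3. axis=0 (YZ plane), |mask|=10  ⇒  voxels=3

3 voxels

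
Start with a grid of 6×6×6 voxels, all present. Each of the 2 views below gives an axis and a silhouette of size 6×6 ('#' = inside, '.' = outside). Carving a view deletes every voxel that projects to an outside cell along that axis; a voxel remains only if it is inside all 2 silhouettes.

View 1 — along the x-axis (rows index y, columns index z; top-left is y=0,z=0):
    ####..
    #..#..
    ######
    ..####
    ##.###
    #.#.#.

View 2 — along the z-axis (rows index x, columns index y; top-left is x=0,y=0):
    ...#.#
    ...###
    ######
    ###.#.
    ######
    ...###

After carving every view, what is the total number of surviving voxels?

remaining voxels: 96

initial block: 6^3 = 216
after view 1 [x-axis, 24 of 36 cells solid] → remaining = 144
after view 2 [z-axis, 24 of 36 cells solid] → remaining = 96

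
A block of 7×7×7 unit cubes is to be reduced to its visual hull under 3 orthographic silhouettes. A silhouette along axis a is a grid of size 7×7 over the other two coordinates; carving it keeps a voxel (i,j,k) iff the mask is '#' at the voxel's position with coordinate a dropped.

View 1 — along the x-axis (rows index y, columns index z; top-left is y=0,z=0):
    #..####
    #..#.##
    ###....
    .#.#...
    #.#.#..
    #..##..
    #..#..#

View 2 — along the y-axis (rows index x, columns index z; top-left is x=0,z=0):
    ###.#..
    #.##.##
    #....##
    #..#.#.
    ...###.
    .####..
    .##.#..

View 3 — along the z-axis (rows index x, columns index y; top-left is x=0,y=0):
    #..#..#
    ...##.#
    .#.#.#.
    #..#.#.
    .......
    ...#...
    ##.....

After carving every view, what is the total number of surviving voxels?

|visual hull| = 23

start: 7×7×7 = 343 voxels
after view 1 [x-axis, 23 of 49 cells solid] → remaining = 161
after view 2 [y-axis, 25 of 49 cells solid] → remaining = 84
after view 3 [z-axis, 15 of 49 cells solid] → remaining = 23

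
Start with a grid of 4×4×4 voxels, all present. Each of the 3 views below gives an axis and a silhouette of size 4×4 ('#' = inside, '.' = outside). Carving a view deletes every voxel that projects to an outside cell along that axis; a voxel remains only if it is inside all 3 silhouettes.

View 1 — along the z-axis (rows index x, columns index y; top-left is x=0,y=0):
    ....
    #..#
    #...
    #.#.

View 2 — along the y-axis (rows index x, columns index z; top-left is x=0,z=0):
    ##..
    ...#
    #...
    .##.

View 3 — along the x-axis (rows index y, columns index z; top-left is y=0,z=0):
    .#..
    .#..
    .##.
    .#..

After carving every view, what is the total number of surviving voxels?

remaining voxels: 3

start: 4×4×4 = 64 voxels
after view 1 [z-axis, 5 of 16 cells solid] → remaining = 20
after view 2 [y-axis, 6 of 16 cells solid] → remaining = 7
after view 3 [x-axis, 5 of 16 cells solid] → remaining = 3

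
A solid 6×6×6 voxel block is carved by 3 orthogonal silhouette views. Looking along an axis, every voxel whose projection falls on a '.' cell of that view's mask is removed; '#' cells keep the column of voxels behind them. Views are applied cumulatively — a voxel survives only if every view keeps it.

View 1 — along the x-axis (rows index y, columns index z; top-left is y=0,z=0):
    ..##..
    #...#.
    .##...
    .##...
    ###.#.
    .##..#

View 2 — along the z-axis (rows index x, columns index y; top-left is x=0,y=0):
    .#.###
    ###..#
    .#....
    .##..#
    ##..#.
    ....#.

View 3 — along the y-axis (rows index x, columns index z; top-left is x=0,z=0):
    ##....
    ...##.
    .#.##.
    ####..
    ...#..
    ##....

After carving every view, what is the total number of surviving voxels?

remaining voxels: 16

start: 6×6×6 = 216 voxels
after view 1 [x-axis, 15 of 36 cells solid] → remaining = 90
after view 2 [z-axis, 16 of 36 cells solid] → remaining = 41
after view 3 [y-axis, 14 of 36 cells solid] → remaining = 16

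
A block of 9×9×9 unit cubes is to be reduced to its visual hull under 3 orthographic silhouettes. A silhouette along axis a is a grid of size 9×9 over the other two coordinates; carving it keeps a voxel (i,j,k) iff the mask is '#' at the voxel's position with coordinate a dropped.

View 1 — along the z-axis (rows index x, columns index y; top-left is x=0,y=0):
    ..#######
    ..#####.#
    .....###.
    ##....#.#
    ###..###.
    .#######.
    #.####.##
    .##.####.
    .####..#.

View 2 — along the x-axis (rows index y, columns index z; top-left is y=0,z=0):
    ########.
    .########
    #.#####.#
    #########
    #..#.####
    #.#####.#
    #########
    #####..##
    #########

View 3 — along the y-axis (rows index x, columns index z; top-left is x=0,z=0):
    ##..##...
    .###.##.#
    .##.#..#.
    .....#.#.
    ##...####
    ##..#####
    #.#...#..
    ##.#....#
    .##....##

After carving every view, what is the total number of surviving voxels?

before carving: 729 voxels (9×9×9)
step 1: project along z, AND mask (51/81) → |grid| = 459
step 2: project along x, AND mask (70/81) → |grid| = 391
step 3: project along y, AND mask (40/81) → |grid| = 196

196 voxels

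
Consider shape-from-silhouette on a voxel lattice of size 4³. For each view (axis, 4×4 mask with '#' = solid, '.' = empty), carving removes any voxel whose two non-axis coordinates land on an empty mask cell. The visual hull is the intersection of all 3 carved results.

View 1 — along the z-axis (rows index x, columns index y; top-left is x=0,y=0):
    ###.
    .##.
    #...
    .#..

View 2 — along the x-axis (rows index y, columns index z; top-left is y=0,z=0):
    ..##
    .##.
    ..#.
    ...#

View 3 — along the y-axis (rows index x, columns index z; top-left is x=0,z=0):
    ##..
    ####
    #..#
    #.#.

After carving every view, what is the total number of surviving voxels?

before carving: 64 voxels (4×4×4)
step 1: project along z, AND mask (7/16) → |grid| = 28
step 2: project along x, AND mask (6/16) → |grid| = 12
step 3: project along y, AND mask (10/16) → |grid| = 6

remaining voxels: 6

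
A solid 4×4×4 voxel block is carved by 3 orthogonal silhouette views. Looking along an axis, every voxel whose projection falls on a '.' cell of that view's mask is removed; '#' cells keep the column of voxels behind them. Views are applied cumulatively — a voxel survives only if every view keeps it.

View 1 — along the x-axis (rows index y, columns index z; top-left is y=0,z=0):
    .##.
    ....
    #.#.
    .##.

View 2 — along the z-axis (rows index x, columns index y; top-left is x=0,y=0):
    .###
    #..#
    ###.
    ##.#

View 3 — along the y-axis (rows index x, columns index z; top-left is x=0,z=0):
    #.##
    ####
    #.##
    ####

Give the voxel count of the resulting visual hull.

initial block: 4^3 = 64
[1] x-view keeps 6 columns → grid now 24
[2] z-view keeps 11 columns → grid now 16
[3] y-view keeps 14 columns → grid now 14

14 voxels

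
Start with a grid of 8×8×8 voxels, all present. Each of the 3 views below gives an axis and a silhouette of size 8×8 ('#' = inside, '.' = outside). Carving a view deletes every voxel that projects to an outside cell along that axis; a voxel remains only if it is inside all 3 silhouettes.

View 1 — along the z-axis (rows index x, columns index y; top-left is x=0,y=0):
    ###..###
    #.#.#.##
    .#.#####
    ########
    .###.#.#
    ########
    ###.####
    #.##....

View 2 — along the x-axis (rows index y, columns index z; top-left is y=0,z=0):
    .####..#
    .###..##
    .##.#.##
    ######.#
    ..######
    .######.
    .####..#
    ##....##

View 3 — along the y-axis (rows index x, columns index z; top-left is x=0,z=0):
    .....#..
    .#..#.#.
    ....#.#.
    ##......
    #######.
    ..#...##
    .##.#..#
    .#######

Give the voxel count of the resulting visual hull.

remaining voxels: 110

initial block: 8^3 = 512
step 1: project along z, AND mask (48/64) → |grid| = 384
step 2: project along x, AND mask (43/64) → |grid| = 254
step 3: project along y, AND mask (29/64) → |grid| = 110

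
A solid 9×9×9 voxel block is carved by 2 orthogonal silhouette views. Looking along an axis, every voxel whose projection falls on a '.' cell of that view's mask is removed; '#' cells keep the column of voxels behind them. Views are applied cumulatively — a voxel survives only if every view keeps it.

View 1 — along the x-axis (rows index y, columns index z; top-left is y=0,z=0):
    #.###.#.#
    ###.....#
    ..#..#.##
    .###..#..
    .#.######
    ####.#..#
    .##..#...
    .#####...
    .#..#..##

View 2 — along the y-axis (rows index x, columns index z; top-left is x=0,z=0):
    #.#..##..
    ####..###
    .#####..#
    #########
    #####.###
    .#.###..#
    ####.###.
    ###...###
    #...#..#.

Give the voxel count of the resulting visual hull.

voxel count = 266

initial block: 9^3 = 729
step 1: project along x, AND mask (43/81) → |grid| = 387
step 2: project along y, AND mask (55/81) → |grid| = 266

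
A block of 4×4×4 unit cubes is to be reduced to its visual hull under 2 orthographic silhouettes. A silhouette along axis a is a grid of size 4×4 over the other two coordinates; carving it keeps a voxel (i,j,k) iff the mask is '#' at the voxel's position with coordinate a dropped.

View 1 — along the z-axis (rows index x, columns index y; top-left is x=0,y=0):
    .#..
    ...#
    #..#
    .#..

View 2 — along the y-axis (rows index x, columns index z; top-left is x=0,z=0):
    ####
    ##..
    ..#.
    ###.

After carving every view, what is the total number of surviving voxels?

full grid |V| = 64
  1. axis=2 (XY plane), |mask|=5  ⇒  voxels=20
  2. axis=1 (XZ plane), |mask|=10  ⇒  voxels=11

|visual hull| = 11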